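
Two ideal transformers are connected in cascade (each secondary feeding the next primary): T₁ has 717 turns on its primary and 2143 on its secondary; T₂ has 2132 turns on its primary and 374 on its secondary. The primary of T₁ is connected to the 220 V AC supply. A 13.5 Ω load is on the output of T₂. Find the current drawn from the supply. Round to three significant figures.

Secondary of T₁: V = 220.00 × 2143/717 = 657.55 V.
Secondary of T₂: V = 657.55 × 374/2132 = 115.35 V.
I_load = 115.35/13.5 = 8.5443 A, so P_out = 115.35 × 8.5443 = 985.57 W.
All ideal ⇒ P_in = P_out, so I_supply = 985.57/220 = 4.48 A.

I_supply ≈ 4.48 A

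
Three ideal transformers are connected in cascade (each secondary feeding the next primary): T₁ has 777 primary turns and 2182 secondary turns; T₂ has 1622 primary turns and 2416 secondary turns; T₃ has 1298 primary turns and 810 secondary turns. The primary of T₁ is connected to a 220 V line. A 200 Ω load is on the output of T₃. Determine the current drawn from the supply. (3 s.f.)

I_supply ≈ 7.50 A

After T₁: V = 220.00 × 2182/777 = 617.81 V.
After T₂: V = 617.81 × 2416/1622 = 920.24 V.
After T₃: V = 920.24 × 810/1298 = 574.27 V.
I_load = 574.27/200 = 2.8713 A, so P_out = 574.27 × 2.8713 = 1648.9 W.
All ideal ⇒ P_in = P_out, so I_supply = 1648.9/220 = 7.50 A.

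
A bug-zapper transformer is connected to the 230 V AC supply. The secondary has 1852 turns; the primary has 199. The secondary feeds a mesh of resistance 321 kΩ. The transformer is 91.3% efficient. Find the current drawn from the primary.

V_s = 230 × 1852/199 = 2140.5 V.
I_s = V_s/R = 2140.5/321000 = 0.0066682 A.
P_out = V_s I_s = 2140.5 × 0.0066682 = 14.273 W.
P_in = P_out/η = 14.273/0.913 = 15.633 W.
I_p = P_in/V_p = 15.633/230 = 0.0680 A.

I_p ≈ 0.0680 A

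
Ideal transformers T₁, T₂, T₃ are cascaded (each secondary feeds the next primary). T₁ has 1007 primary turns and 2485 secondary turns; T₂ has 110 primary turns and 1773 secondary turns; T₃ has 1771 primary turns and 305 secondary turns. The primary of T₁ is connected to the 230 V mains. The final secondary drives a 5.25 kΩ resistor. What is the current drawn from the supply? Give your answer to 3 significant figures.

Secondary of T₁: V = 230.00 × 2485/1007 = 567.58 V.
Secondary of T₂: V = 567.58 × 1773/110 = 9148.3 V.
Secondary of T₃: V = 9148.3 × 305/1771 = 1575.5 V.
I_load = 1575.5/5250 = 0.30010 A, so P_out = 1575.5 × 0.30010 = 472.81 W.
All ideal ⇒ P_in = P_out, so I_supply = 472.81/230 = 2.06 A.

I_supply ≈ 2.06 A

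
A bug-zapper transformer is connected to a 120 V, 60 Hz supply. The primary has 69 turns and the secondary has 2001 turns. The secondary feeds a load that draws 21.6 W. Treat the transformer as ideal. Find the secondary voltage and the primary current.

V_s = V_p × N_s/N_p = 120 × 2001/69 = 3480.0 V.
I_s = P/V_s = 21.6/3480.0 = 0.0062069 A.
I_p = I_s × N_s/N_p = 0.0062069 × 2001/69 = 0.180 A.

V_s ≈ 3480 V, I_p ≈ 0.180 A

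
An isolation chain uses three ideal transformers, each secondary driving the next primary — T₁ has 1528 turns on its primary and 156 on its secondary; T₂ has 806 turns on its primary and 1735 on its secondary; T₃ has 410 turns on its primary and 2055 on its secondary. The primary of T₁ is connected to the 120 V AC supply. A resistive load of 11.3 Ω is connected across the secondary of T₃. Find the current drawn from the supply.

I_supply ≈ 12.9 A

After T₁: V = 120.00 × 156/1528 = 12.251 V.
After T₂: V = 12.251 × 1735/806 = 26.372 V.
After T₃: V = 26.372 × 2055/410 = 132.18 V.
I_load = 132.18/11.3 = 11.698 A, so P_out = 132.18 × 11.698 = 1546.2 W.
All ideal ⇒ P_in = P_out, so I_supply = 1546.2/120 = 12.9 A.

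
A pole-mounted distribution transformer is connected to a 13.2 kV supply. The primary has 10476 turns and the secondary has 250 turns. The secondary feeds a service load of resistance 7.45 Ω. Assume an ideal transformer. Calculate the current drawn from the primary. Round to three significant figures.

V_s = V_p × N_s/N_p = 13200 × 250/10476 = 315.01 V.
I_s = V_s/R = 315.01/7.45 = 42.283 A.
For an ideal transformer I_p N_p = I_s N_s, so I_p = 42.283 × 250/10476 = 1.01 A.

I_p ≈ 1.01 A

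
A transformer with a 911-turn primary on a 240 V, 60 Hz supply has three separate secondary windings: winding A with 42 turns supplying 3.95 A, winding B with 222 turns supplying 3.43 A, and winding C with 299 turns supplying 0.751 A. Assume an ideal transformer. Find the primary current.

V_A = 240 × 42/911 = 11.065 V; V_B = 240 × 222/911 = 58.485 V; V_C = 240 × 299/911 = 78.771 V.
P_out = V_A I_A + V_B I_B + V_C I_C = 11.065×3.95 + 58.485×3.43 + 78.771×0.751 = 43.706 + 200.60 + 59.157 = 303.47 W.
Ideal ⇒ P_in = P_out, so I_p = P_out/V_p = 303.47/240 = 1.26 A.

I_p ≈ 1.26 A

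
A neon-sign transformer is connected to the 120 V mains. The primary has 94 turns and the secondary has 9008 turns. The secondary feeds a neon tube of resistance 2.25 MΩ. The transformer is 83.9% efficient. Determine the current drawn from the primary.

I_p ≈ 0.584 A

V_s = 120 × 9008/94 = 11500 V.
I_s = V_s/R = 11500/(2.25×10^6) = 0.0051109 A.
P_out = V_s I_s = 11500 × 0.0051109 = 58.773 W.
P_in = P_out/η = 58.773/0.839 = 70.052 W.
I_p = P_in/V_p = 70.052/120 = 0.584 A.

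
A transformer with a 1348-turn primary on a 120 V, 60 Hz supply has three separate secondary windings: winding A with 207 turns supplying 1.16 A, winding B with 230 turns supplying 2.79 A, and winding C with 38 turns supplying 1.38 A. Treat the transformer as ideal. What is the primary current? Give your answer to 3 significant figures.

V_A = 120 × 207/1348 = 18.427 V; V_B = 120 × 230/1348 = 20.475 V; V_C = 120 × 38/1348 = 3.3828 V.
P_out = V_A I_A + V_B I_B + V_C I_C = 18.427×1.16 + 20.475×2.79 + 3.3828×1.38 = 21.376 + 57.125 + 4.6682 = 83.169 W.
Ideal ⇒ P_in = P_out, so I_p = P_out/V_p = 83.169/120 = 0.693 A.

I_p ≈ 0.693 A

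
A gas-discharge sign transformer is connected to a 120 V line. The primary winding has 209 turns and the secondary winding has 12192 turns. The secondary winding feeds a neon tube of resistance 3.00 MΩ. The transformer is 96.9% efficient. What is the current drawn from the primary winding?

V_s = 120 × 12192/209 = 7000.2 V.
I_s = V_s/R = 7000.2/(3.00×10^6) = 0.0023334 A.
P_out = V_s I_s = 7000.2 × 0.0023334 = 16.334 W.
P_in = P_out/η = 16.334/0.969 = 16.857 W.
I_p = P_in/V_p = 16.857/120 = 0.140 A.

I_p ≈ 0.140 A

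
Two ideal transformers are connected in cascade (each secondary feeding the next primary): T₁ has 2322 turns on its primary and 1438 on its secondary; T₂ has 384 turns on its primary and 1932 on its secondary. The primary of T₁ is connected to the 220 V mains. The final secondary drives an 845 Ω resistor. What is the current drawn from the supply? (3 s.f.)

I_supply ≈ 2.53 A

After T₁: V = 220.00 × 1438/2322 = 136.24 V.
After T₂: V = 136.24 × 1932/384 = 685.48 V.
I_load = 685.48/845 = 0.81122 A, so P_out = 685.48 × 0.81122 = 556.08 W.
All ideal ⇒ P_in = P_out, so I_supply = 556.08/220 = 2.53 A.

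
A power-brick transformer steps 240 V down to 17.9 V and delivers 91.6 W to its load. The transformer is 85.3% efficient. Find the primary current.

I_p ≈ 0.447 A

P_in = P_out/η = 91.6/0.853 = 107.39 W.
I_p = P_in/V_p = 107.39/240 = 0.447 A.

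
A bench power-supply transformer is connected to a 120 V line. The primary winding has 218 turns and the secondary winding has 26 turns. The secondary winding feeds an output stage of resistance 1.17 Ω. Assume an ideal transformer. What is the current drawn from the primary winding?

I_p ≈ 1.46 A

V_s = V_p × N_s/N_p = 120 × 26/218 = 14.312 V.
I_s = V_s/R = 14.312/1.17 = 12.232 A.
For an ideal transformer I_p N_p = I_s N_s, so I_p = 12.232 × 26/218 = 1.46 A.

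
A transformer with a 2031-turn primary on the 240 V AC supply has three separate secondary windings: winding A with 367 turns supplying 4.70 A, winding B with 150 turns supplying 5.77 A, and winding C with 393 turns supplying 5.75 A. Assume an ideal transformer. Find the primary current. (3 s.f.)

V_A = 240 × 367/2031 = 43.368 V; V_B = 240 × 150/2031 = 17.725 V; V_C = 240 × 393/2031 = 46.440 V.
P_out = V_A I_A + V_B I_B + V_C I_C = 43.368×4.70 + 17.725×5.77 + 46.440×5.75 = 203.83 + 102.27 + 267.03 = 573.13 W.
Ideal ⇒ P_in = P_out, so I_p = P_out/V_p = 573.13/240 = 2.39 A.

I_p ≈ 2.39 A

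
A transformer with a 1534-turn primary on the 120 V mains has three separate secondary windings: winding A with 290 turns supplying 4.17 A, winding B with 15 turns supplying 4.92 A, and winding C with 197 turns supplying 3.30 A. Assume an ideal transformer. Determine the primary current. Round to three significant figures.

I_p ≈ 1.26 A

V_A = 120 × 290/1534 = 22.686 V; V_B = 120 × 15/1534 = 1.1734 V; V_C = 120 × 197/1534 = 15.411 V.
P_out = V_A I_A + V_B I_B + V_C I_C = 22.686×4.17 + 1.1734×4.92 + 15.411×3.30 = 94.600 + 5.7731 + 50.855 = 151.23 W.
Ideal ⇒ P_in = P_out, so I_p = P_out/V_p = 151.23/120 = 1.26 A.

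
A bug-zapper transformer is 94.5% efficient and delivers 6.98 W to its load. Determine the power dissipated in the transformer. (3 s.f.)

P_in = P_out/η = 6.98/0.945 = 7.38624 W.
P_loss = P_in − P_out = 7.38624 − 6.98 = 0.406 W.

P_loss ≈ 0.406 W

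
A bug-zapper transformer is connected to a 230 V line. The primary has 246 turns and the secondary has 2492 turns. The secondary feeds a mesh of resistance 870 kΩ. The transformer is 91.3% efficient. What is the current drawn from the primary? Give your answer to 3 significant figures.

I_p ≈ 0.0297 A

V_s = 230 × 2492/246 = 2329.9 V.
I_s = V_s/R = 2329.9/870000 = 0.0026781 A.
P_out = V_s I_s = 2329.9 × 0.0026781 = 6.2397 W.
P_in = P_out/η = 6.2397/0.913 = 6.8343 W.
I_p = P_in/V_p = 6.8343/230 = 0.0297 A.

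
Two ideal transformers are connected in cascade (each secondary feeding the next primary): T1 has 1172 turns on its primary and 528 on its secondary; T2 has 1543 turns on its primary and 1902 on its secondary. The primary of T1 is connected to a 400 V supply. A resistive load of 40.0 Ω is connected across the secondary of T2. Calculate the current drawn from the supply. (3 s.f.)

I_supply ≈ 3.08 A

After T1: V = 400.00 × 528/1172 = 180.20 V.
After T2: V = 180.20 × 1902/1543 = 222.13 V.
I_load = 222.13/40.0 = 5.5533 A, so P_out = 222.13 × 5.5533 = 1233.6 W.
All ideal ⇒ P_in = P_out, so I_supply = 1233.6/400 = 3.08 A.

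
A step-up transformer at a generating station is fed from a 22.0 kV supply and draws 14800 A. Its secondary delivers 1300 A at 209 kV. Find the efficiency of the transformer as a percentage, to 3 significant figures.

P_in = 22000 × 14800 = 3.25600×10^8 W.
P_out = 209000 × 1300 = 2.71700×10^8 W.
η = P_out/P_in = 2.71700×10^8/(3.25600×10^8) = 0.834.

η ≈ 83.4%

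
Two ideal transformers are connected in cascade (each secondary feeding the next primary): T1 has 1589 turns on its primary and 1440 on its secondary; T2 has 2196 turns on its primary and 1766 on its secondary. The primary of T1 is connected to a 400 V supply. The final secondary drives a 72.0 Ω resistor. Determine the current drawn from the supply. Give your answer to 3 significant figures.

Secondary of T1: V = 400.00 × 1440/1589 = 362.49 V.
Secondary of T2: V = 362.49 × 1766/2196 = 291.51 V.
I_load = 291.51/72.0 = 4.0488 A, so P_out = 291.51 × 4.0488 = 1180.3 W.
All ideal ⇒ P_in = P_out, so I_supply = 1180.3/400 = 2.95 A.

I_supply ≈ 2.95 A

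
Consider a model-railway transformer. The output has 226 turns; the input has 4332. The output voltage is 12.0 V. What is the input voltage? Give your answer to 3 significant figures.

V_in/V_out = N_in/N_out, so V_in = 12.0 × 4332/226 = 230 V.

V_in ≈ 230 V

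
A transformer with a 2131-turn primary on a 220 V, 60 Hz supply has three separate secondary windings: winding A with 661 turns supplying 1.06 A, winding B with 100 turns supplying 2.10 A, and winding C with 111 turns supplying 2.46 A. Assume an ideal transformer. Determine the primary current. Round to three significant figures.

I_p ≈ 0.555 A

V_A = 220 × 661/2131 = 68.240 V; V_B = 220 × 100/2131 = 10.324 V; V_C = 220 × 111/2131 = 11.459 V.
P_out = V_A I_A + V_B I_B + V_C I_C = 68.240×1.06 + 10.324×2.10 + 11.459×2.46 = 72.335 + 21.680 + 28.190 = 122.20 W.
Ideal ⇒ P_in = P_out, so I_p = P_out/V_p = 122.20/220 = 0.555 A.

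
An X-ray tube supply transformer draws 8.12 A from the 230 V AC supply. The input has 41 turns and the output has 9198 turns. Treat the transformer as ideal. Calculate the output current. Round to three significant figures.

I_out ≈ 0.0362 A

I_out/I_in = N_in/N_out, so I_out = 8.12 × 41/9198 = 0.0362 A.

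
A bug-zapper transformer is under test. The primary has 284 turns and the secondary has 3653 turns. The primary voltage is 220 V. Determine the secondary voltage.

V_s/V_p = N_s/N_p, so V_s = 220 × 3653/284 = 2830 V.

V_s ≈ 2830 V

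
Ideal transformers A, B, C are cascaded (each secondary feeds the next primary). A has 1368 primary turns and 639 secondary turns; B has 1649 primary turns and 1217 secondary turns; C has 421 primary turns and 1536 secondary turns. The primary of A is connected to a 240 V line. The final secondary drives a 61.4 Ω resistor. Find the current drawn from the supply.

I_supply ≈ 6.18 A

After A: V = 240.00 × 639/1368 = 112.11 V.
After B: V = 112.11 × 1217/1649 = 82.736 V.
After C: V = 82.736 × 1536/421 = 301.86 V.
I_load = 301.86/61.4 = 4.9163 A, so P_out = 301.86 × 4.9163 = 1484.0 W.
All ideal ⇒ P_in = P_out, so I_supply = 1484.0/240 = 6.18 A.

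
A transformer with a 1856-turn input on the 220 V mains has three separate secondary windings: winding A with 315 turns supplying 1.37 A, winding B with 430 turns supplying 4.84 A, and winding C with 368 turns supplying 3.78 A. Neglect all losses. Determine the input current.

V_A = 220 × 315/1856 = 37.338 V; V_B = 220 × 430/1856 = 50.970 V; V_C = 220 × 368/1856 = 43.621 V.
P_out = V_A I_A + V_B I_B + V_C I_C = 37.338×1.37 + 50.970×4.84 + 43.621×3.78 = 51.154 + 246.69 + 164.89 = 462.73 W.
Ideal ⇒ P_in = P_out, so I_in = P_out/V_in = 462.73/220 = 2.10 A.

I_in ≈ 2.10 A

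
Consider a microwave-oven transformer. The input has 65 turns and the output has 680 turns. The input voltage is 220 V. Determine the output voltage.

V_out ≈ 2300 V

V_out/V_in = N_out/N_in, so V_out = 220 × 680/65 = 2300 V.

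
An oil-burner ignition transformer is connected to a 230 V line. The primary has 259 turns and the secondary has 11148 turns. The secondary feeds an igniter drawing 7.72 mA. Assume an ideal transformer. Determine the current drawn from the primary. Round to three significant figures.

For an ideal transformer I_p N_p = I_s N_s, so I_p = 0.00772 × 11148/259 = 0.332 A.

I_p ≈ 0.332 A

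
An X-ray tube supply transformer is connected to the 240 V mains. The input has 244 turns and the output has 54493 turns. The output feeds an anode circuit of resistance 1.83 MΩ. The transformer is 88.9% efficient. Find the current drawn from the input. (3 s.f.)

V_out = 240 × 54493/244 = 53600 V.
I_out = V_out/R = 53600/(1.83×10^6) = 0.029289 A.
P_out = V_out I_out = 53600 × 0.029289 = 1569.9 W.
P_in = P_out/η = 1569.9/0.889 = 1765.9 W.
I_in = P_in/V_in = 1765.9/240 = 7.36 A.

I_in ≈ 7.36 A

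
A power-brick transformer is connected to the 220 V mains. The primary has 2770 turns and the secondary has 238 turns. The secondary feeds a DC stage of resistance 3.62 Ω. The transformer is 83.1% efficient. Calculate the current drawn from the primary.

V_s = 220 × 238/2770 = 18.903 V.
I_s = V_s/R = 18.903/3.62 = 5.2217 A.
P_out = V_s I_s = 18.903 × 5.2217 = 98.703 W.
P_in = P_out/η = 98.703/0.831 = 118.78 W.
I_p = P_in/V_p = 118.78/220 = 0.540 A.

I_p ≈ 0.540 A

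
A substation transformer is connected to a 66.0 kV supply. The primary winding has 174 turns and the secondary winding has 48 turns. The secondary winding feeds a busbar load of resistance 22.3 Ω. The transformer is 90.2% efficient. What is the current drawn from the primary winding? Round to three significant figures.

I_p ≈ 250 A

V_s = 66000 × 48/174 = 18207 V.
I_s = V_s/R = 18207/22.3 = 816.45 A.
P_out = V_s I_s = 18207 × 816.45 = 1.4865×10^7 W.
P_in = P_out/η = 1.4865×10^7/0.902 = 1.6480×10^7 W.
I_p = P_in/V_p = 1.6480×10^7/66000 = 250 A.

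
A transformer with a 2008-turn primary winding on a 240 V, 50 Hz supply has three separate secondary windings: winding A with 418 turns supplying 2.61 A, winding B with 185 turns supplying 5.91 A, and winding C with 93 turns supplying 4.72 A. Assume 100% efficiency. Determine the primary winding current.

V_A = 240 × 418/2008 = 49.960 V; V_B = 240 × 185/2008 = 22.112 V; V_C = 240 × 93/2008 = 11.116 V.
P_out = V_A I_A + V_B I_B + V_C I_C = 49.960×2.61 + 22.112×5.91 + 11.116×4.72 = 130.40 + 130.68 + 52.465 = 313.54 W.
Ideal ⇒ P_in = P_out, so I_p = P_out/V_p = 313.54/240 = 1.31 A.

I_p ≈ 1.31 A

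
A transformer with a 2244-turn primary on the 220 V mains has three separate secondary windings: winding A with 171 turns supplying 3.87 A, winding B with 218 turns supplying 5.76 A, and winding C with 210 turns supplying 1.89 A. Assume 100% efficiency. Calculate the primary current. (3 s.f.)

I_p ≈ 1.03 A

V_A = 220 × 171/2244 = 16.765 V; V_B = 220 × 218/2244 = 21.373 V; V_C = 220 × 210/2244 = 20.588 V.
P_out = V_A I_A + V_B I_B + V_C I_C = 16.765×3.87 + 21.373×5.76 + 20.588×1.89 = 64.879 + 123.11 + 38.912 = 226.90 W.
Ideal ⇒ P_in = P_out, so I_p = P_out/V_p = 226.90/220 = 1.03 A.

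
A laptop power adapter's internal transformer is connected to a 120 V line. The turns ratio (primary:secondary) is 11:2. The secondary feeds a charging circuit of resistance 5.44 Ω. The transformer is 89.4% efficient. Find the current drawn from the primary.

I_p ≈ 0.816 A

V_s = 120 × 2/11 = 21.818 V.
I_s = V_s/R = 21.818/5.44 = 4.0107 A.
P_out = V_s I_s = 21.818 × 4.0107 = 87.506 W.
P_in = P_out/η = 87.506/0.894 = 97.882 W.
I_p = P_in/V_p = 97.882/120 = 0.816 A.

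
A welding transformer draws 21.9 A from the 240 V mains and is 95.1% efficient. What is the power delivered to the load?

P_out ≈ 5000 W

P_in = V_p I_p = 240 × 21.9 = 5256.0 W.
P_out = η P_in = 0.951 × 5256.0 = 5000 W.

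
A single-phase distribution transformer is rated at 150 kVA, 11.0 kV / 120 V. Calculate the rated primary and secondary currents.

I_p = S/V_p = 150000/11000 = 13.6 A.
I_s = S/V_s = 150000/120 = 1250 A.

I_p ≈ 13.6 A, I_s ≈ 1250 A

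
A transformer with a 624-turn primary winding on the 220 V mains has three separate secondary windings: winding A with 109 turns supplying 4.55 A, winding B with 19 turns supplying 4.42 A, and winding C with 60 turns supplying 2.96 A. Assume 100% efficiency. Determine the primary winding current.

V_A = 220 × 109/624 = 38.429 V; V_B = 220 × 19/624 = 6.6987 V; V_C = 220 × 60/624 = 21.154 V.
P_out = V_A I_A + V_B I_B + V_C I_C = 38.429×4.55 + 6.6987×4.42 + 21.154×2.96 = 174.85 + 29.608 + 62.615 = 267.08 W.
Ideal ⇒ P_in = P_out, so I_p = P_out/V_p = 267.08/220 = 1.21 A.

I_p ≈ 1.21 A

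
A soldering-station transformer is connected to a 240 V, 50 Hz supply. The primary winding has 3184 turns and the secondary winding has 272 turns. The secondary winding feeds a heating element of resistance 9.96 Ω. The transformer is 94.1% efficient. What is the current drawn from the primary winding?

I_p ≈ 0.187 A

V_s = 240 × 272/3184 = 20.503 V.
I_s = V_s/R = 20.503/9.96 = 2.0585 A.
P_out = V_s I_s = 20.503 × 2.0585 = 42.204 W.
P_in = P_out/η = 42.204/0.941 = 44.850 W.
I_p = P_in/V_p = 44.850/240 = 0.187 A.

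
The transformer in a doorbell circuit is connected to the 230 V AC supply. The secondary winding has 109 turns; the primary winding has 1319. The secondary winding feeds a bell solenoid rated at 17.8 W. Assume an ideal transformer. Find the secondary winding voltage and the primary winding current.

V_s = V_p × N_s/N_p = 230 × 109/1319 = 19.007 V.
I_s = P/V_s = 17.8/19.007 = 0.93651 A.
I_p = I_s × N_s/N_p = 0.93651 × 109/1319 = 0.0774 A.

V_s ≈ 19.0 V, I_p ≈ 0.0774 A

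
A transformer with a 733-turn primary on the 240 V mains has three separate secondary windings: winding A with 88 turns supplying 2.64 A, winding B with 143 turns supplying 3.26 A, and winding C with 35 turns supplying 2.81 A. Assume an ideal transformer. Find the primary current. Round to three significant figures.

I_p ≈ 1.09 A

V_A = 240 × 88/733 = 28.813 V; V_B = 240 × 143/733 = 46.821 V; V_C = 240 × 35/733 = 11.460 V.
P_out = V_A I_A + V_B I_B + V_C I_C = 28.813×2.64 + 46.821×3.26 + 11.460×2.81 = 76.067 + 152.64 + 32.202 = 260.91 W.
Ideal ⇒ P_in = P_out, so I_p = P_out/V_p = 260.91/240 = 1.09 A.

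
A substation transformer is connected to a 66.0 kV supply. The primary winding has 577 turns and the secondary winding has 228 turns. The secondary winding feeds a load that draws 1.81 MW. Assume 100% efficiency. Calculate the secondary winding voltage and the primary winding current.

V_s = V_p × N_s/N_p = 66000 × 228/577 = 26080 V.
I_s = P/V_s = 1.81×10^6/26080 = 69.403 A.
I_p = I_s × N_s/N_p = 69.403 × 228/577 = 27.4 A.

V_s ≈ 26100 V, I_p ≈ 27.4 A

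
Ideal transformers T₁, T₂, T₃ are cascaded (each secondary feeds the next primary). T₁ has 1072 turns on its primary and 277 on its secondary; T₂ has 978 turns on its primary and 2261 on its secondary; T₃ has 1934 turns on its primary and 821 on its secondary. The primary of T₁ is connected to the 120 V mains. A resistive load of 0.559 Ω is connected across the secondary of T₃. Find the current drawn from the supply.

I_supply ≈ 13.8 A

Secondary of T₁: V = 120.00 × 277/1072 = 31.007 V.
Secondary of T₂: V = 31.007 × 2261/978 = 71.685 V.
Secondary of T₃: V = 71.685 × 821/1934 = 30.431 V.
I_load = 30.431/0.559 = 54.438 A, so P_out = 30.431 × 54.438 = 1656.6 W.
All ideal ⇒ P_in = P_out, so I_supply = 1656.6/120 = 13.8 A.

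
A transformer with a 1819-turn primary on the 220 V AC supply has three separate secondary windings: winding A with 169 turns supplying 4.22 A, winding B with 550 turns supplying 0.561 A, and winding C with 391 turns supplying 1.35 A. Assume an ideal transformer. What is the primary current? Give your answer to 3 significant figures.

I_p ≈ 0.852 A

V_A = 220 × 169/1819 = 20.440 V; V_B = 220 × 550/1819 = 66.520 V; V_C = 220 × 391/1819 = 47.290 V.
P_out = V_A I_A + V_B I_B + V_C I_C = 20.440×4.22 + 66.520×0.561 + 47.290×1.35 = 86.256 + 37.318 + 63.841 = 187.41 W.
Ideal ⇒ P_in = P_out, so I_p = P_out/V_p = 187.41/220 = 0.852 A.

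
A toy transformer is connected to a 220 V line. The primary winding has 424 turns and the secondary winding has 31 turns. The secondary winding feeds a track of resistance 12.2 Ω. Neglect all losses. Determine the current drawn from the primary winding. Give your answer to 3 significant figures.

V_s = V_p × N_s/N_p = 220 × 31/424 = 16.085 V.
I_s = V_s/R = 16.085/12.2 = 1.3184 A.
For an ideal transformer I_p N_p = I_s N_s, so I_p = 1.3184 × 31/424 = 0.0964 A.

I_p ≈ 0.0964 A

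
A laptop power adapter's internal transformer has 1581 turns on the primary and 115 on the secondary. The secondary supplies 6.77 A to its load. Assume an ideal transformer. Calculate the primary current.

For an ideal transformer I_p/I_s = N_s/N_p, so I_p = 6.77 × 115/1581 = 0.492 A.

I_p ≈ 0.492 A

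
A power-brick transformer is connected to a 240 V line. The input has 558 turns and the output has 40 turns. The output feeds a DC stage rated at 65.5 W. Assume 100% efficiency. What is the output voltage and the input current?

V_out = V_in × N_out/N_in = 240 × 40/558 = 17.204 V.
I_out = P/V_out = 65.5/17.204 = 3.8072 A.
I_in = I_out × N_out/N_in = 3.8072 × 40/558 = 0.273 A.

V_out ≈ 17.2 V, I_in ≈ 0.273 A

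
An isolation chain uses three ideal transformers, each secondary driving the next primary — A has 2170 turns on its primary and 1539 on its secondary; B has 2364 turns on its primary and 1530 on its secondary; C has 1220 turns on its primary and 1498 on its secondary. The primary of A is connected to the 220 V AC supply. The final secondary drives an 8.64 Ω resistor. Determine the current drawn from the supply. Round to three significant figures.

After A: V = 220.00 × 1539/2170 = 156.03 V.
After B: V = 156.03 × 1530/2364 = 100.98 V.
After C: V = 100.98 × 1498/1220 = 123.99 V.
I_load = 123.99/8.64 = 14.351 A, so P_out = 123.99 × 14.351 = 1779.4 W.
All ideal ⇒ P_in = P_out, so I_supply = 1779.4/220 = 8.09 A.

I_supply ≈ 8.09 A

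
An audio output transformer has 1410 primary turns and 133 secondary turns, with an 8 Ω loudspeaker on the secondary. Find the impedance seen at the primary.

Z_p = (N_p/N_s)² × Z_s = (1410/133)² × 8 = 899 Ω.

Z_p ≈ 899 Ω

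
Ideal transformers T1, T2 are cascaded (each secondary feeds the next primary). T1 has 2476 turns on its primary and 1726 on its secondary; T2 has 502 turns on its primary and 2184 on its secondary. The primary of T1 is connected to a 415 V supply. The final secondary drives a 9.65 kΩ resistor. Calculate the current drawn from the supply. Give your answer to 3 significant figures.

Secondary of T1: V = 415.00 × 1726/2476 = 289.29 V.
Secondary of T2: V = 289.29 × 2184/502 = 1258.6 V.
I_load = 1258.6/9650 = 0.13042 A, so P_out = 1258.6 × 0.13042 = 164.15 W.
All ideal ⇒ P_in = P_out, so I_supply = 164.15/415 = 0.396 A.

I_supply ≈ 0.396 A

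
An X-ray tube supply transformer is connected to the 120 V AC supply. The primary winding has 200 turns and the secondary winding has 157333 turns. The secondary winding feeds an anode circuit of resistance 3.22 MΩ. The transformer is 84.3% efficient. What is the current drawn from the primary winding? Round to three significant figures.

I_p ≈ 27.4 A

V_s = 120 × 157333/200 = 94400 V.
I_s = V_s/R = 94400/(3.22×10^6) = 0.029317 A.
P_out = V_s I_s = 94400 × 0.029317 = 2767.5 W.
P_in = P_out/η = 2767.5/0.843 = 3282.9 W.
I_p = P_in/V_p = 3282.9/120 = 27.4 A.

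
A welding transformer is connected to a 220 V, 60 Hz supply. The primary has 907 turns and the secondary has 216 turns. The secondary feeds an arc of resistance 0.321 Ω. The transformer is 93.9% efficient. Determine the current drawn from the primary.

I_p ≈ 41.4 A

V_s = 220 × 216/907 = 52.393 V.
I_s = V_s/R = 52.393/0.321 = 163.22 A.
P_out = V_s I_s = 52.393 × 163.22 = 8551.3 W.
P_in = P_out/η = 8551.3/0.939 = 9106.8 W.
I_p = P_in/V_p = 9106.8/220 = 41.4 A.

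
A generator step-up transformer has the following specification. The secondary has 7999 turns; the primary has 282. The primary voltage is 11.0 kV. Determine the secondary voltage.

V_s ≈ 312000 V

V_s/V_p = N_s/N_p, so V_s = 11000 × 7999/282 = 312000 V.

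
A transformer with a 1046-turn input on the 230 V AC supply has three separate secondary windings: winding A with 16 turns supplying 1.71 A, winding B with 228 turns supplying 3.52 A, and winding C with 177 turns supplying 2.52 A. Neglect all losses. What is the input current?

V_A = 230 × 16/1046 = 3.5182 V; V_B = 230 × 228/1046 = 50.134 V; V_C = 230 × 177/1046 = 38.920 V.
P_out = V_A I_A + V_B I_B + V_C I_C = 3.5182×1.71 + 50.134×3.52 + 38.920×2.52 = 6.0161 + 176.47 + 98.078 = 280.56 W.
Ideal ⇒ P_in = P_out, so I_in = P_out/V_in = 280.56/230 = 1.22 A.

I_in ≈ 1.22 A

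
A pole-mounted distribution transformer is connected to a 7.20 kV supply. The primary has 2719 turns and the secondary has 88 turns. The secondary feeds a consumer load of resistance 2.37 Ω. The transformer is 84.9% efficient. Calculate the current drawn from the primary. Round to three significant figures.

V_s = 7200 × 88/2719 = 233.03 V.
I_s = V_s/R = 233.03/2.37 = 98.324 A.
P_out = V_s I_s = 233.03 × 98.324 = 22912 W.
P_in = P_out/η = 22912/0.849 = 26987 W.
I_p = P_in/V_p = 26987/7200 = 3.75 A.

I_p ≈ 3.75 A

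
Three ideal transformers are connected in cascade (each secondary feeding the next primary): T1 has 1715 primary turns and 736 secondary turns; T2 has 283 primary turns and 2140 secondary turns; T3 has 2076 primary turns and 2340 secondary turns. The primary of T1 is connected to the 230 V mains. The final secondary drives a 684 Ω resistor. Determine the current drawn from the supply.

After T1: V = 230.00 × 736/1715 = 98.706 V.
After T2: V = 98.706 × 2140/283 = 746.40 V.
After T3: V = 746.40 × 2340/2076 = 841.31 V.
I_load = 841.31/684 = 1.2300 A, so P_out = 841.31 × 1.2300 = 1034.8 W.
All ideal ⇒ P_in = P_out, so I_supply = 1034.8/230 = 4.50 A.

I_supply ≈ 4.50 A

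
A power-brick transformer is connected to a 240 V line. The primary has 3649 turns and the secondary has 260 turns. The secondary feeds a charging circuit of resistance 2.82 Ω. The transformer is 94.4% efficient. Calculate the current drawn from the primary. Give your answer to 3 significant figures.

V_s = 240 × 260/3649 = 17.101 V.
I_s = V_s/R = 17.101/2.82 = 6.0640 A.
P_out = V_s I_s = 17.101 × 6.0640 = 103.70 W.
P_in = P_out/η = 103.70/0.944 = 109.85 W.
I_p = P_in/V_p = 109.85/240 = 0.458 A.

I_p ≈ 0.458 A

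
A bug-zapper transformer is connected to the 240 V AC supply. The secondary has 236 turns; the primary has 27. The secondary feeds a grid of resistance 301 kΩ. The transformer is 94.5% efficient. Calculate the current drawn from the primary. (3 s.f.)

I_p ≈ 0.0645 A

V_s = 240 × 236/27 = 2097.8 V.
I_s = V_s/R = 2097.8/301000 = 0.0069694 A.
P_out = V_s I_s = 2097.8 × 0.0069694 = 14.620 W.
P_in = P_out/η = 14.620/0.945 = 15.471 W.
I_p = P_in/V_p = 15.471/240 = 0.0645 A.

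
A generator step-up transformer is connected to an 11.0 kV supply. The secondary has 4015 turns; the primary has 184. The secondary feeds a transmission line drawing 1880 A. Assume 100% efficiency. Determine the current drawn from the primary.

I_p ≈ 41000 A

For an ideal transformer I_p N_p = I_s N_s, so I_p = 1880 × 4015/184 = 41000 A.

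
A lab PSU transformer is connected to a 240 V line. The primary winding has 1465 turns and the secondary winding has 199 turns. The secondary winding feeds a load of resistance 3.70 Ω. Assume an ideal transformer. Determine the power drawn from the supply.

V_s = V_p × N_s/N_p = 240 × 199/1465 = 32.601 V.
I_s = V_s/R = 32.601/3.70 = 8.8110 A.
I_p = I_s × N_s/N_p = 8.8110 × 199/1465 = 1.1969 A.
P = V_p I_p = 240 × 1.1969 = 287 W.

P ≈ 287 W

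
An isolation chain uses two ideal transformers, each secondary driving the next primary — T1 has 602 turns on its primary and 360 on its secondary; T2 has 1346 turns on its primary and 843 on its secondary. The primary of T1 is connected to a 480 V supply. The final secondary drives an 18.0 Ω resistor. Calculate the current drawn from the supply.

After T1: V = 480.00 × 360/602 = 287.04 V.
After T2: V = 287.04 × 843/1346 = 179.78 V.
I_load = 179.78/18.0 = 9.9875 A, so P_out = 179.78 × 9.9875 = 1795.5 W.
All ideal ⇒ P_in = P_out, so I_supply = 1795.5/480 = 3.74 A.

I_supply ≈ 3.74 A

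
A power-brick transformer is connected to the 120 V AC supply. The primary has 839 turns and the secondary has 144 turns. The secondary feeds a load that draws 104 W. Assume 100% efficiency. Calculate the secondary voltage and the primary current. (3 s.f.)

V_s ≈ 20.6 V, I_p ≈ 0.867 A

V_s = V_p × N_s/N_p = 120 × 144/839 = 20.596 V.
I_s = P/V_s = 104/20.596 = 5.0495 A.
I_p = I_s × N_s/N_p = 5.0495 × 144/839 = 0.867 A.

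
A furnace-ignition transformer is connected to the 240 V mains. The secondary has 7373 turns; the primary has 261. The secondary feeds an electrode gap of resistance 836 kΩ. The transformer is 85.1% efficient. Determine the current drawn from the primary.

I_p ≈ 0.269 A

V_s = 240 × 7373/261 = 6779.8 V.
I_s = V_s/R = 6779.8/836000 = 0.0081098 A.
P_out = V_s I_s = 6779.8 × 0.0081098 = 54.982 W.
P_in = P_out/η = 54.982/0.851 = 64.609 W.
I_p = P_in/V_p = 64.609/240 = 0.269 A.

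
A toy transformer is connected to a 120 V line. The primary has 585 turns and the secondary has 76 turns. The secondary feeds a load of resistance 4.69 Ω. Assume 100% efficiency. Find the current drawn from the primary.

V_s = V_p × N_s/N_p = 120 × 76/585 = 15.590 V.
I_s = V_s/R = 15.590/4.69 = 3.3240 A.
For an ideal transformer I_p N_p = I_s N_s, so I_p = 3.3240 × 76/585 = 0.432 A.

I_p ≈ 0.432 A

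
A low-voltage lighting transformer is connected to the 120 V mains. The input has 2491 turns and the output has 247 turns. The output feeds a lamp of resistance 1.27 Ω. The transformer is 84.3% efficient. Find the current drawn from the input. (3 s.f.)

V_out = 120 × 247/2491 = 11.899 V.
I_out = V_out/R = 11.899/1.27 = 9.3692 A.
P_out = V_out I_out = 11.899 × 9.3692 = 111.48 W.
P_in = P_out/η = 111.48/0.843 = 132.24 W.
I_in = P_in/V_in = 132.24/120 = 1.10 A.

I_in ≈ 1.10 A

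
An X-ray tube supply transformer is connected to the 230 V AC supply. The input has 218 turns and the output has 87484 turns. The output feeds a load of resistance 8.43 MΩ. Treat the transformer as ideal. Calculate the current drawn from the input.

I_in ≈ 4.39 A

V_out = V_in × N_out/N_in = 230 × 87484/218 = 92300 V.
I_out = V_out/R = 92300/(8.43×10^6) = 0.010949 A.
For an ideal transformer I_in N_in = I_out N_out, so I_in = 0.010949 × 87484/218 = 4.39 A.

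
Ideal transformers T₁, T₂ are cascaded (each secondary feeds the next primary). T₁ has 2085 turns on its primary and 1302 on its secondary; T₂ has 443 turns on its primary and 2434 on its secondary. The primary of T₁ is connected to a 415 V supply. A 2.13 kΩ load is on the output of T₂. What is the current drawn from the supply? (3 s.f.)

Secondary of T₁: V = 415.00 × 1302/2085 = 259.15 V.
Secondary of T₂: V = 259.15 × 2434/443 = 1423.9 V.
I_load = 1423.9/2130 = 0.66848 A, so P_out = 1423.9 × 0.66848 = 951.83 W.
All ideal ⇒ P_in = P_out, so I_supply = 951.83/415 = 2.29 A.

I_supply ≈ 2.29 A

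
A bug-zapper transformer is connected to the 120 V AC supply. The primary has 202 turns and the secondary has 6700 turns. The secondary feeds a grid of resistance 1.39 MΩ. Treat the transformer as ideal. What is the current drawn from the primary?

I_p ≈ 0.0950 A

V_s = V_p × N_s/N_p = 120 × 6700/202 = 3980.2 V.
I_s = V_s/R = 3980.2/(1.39×10^6) = 0.0028635 A.
For an ideal transformer I_p N_p = I_s N_s, so I_p = 0.0028635 × 6700/202 = 0.0950 A.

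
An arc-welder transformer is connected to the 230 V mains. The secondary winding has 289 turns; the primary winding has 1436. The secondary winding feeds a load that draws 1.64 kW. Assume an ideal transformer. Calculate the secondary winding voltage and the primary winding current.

V_s = V_p × N_s/N_p = 230 × 289/1436 = 46.288 V.
I_s = P/V_s = 1640/46.288 = 35.430 A.
I_p = I_s × N_s/N_p = 35.430 × 289/1436 = 7.13 A.

V_s ≈ 46.3 V, I_p ≈ 7.13 A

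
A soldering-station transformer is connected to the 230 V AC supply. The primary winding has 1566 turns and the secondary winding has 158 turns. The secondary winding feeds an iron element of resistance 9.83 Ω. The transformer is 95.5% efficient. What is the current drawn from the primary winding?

I_p ≈ 0.249 A

V_s = 230 × 158/1566 = 23.206 V.
I_s = V_s/R = 23.206/9.83 = 2.3607 A.
P_out = V_s I_s = 23.206 × 2.3607 = 54.781 W.
P_in = P_out/η = 54.781/0.955 = 57.363 W.
I_p = P_in/V_p = 57.363/230 = 0.249 A.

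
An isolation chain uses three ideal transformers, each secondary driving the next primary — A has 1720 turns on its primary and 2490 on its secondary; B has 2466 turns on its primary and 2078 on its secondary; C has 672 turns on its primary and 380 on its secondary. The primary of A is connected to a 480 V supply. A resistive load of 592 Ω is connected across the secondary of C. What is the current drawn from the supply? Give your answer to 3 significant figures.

I_supply ≈ 0.386 A

Secondary of A: V = 480.00 × 2490/1720 = 694.88 V.
Secondary of B: V = 694.88 × 2078/2466 = 585.55 V.
Secondary of C: V = 585.55 × 380/672 = 331.12 V.
I_load = 331.12/592 = 0.55932 A, so P_out = 331.12 × 0.55932 = 185.20 W.
All ideal ⇒ P_in = P_out, so I_supply = 185.20/480 = 0.386 A.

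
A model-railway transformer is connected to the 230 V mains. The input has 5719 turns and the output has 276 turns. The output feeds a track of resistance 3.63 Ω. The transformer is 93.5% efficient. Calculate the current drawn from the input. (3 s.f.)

V_out = 230 × 276/5719 = 11.100 V.
I_out = V_out/R = 11.100/3.63 = 3.0578 A.
P_out = V_out I_out = 11.100 × 3.0578 = 33.941 W.
P_in = P_out/η = 33.941/0.935 = 36.301 W.
I_in = P_in/V_in = 36.301/230 = 0.158 A.

I_in ≈ 0.158 A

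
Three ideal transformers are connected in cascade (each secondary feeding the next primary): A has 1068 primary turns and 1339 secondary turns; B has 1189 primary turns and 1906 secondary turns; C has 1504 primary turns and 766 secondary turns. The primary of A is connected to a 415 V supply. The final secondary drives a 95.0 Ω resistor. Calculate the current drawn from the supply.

I_supply ≈ 4.58 A

Secondary of A: V = 415.00 × 1339/1068 = 520.30 V.
Secondary of B: V = 520.30 × 1906/1189 = 834.06 V.
Secondary of C: V = 834.06 × 766/1504 = 424.79 V.
I_load = 424.79/95.0 = 4.4715 A, so P_out = 424.79 × 4.4715 = 1899.5 W.
All ideal ⇒ P_in = P_out, so I_supply = 1899.5/415 = 4.58 A.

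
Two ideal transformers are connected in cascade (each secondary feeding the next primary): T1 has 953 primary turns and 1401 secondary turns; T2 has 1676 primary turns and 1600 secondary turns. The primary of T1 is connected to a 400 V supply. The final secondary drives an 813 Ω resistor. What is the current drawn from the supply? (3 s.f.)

I_supply ≈ 0.969 A

After T1: V = 400.00 × 1401/953 = 588.04 V.
After T2: V = 588.04 × 1600/1676 = 561.37 V.
I_load = 561.37/813 = 0.69050 A, so P_out = 561.37 × 0.69050 = 387.63 W.
All ideal ⇒ P_in = P_out, so I_supply = 387.63/400 = 0.969 A.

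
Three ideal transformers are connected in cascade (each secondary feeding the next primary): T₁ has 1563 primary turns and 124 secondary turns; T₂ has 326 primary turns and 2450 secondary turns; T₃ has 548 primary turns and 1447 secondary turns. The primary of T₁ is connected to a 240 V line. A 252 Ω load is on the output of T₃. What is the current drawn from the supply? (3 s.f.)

After T₁: V = 240.00 × 124/1563 = 19.040 V.
After T₂: V = 19.040 × 2450/326 = 143.09 V.
After T₃: V = 143.09 × 1447/548 = 377.84 V.
I_load = 377.84/252 = 1.4994 A, so P_out = 377.84 × 1.4994 = 566.53 W.
All ideal ⇒ P_in = P_out, so I_supply = 566.53/240 = 2.36 A.

I_supply ≈ 2.36 A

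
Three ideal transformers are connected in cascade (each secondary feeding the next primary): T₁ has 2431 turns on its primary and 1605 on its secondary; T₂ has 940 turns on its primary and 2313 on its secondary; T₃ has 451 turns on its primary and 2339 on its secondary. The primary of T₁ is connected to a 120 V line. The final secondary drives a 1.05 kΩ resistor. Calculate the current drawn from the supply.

Secondary of T₁: V = 120.00 × 1605/2431 = 79.227 V.
Secondary of T₂: V = 79.227 × 2313/940 = 194.95 V.
Secondary of T₃: V = 194.95 × 2339/451 = 1011.1 V.
I_load = 1011.1/1050 = 0.96291 A, so P_out = 1011.1 × 0.96291 = 973.55 W.
All ideal ⇒ P_in = P_out, so I_supply = 973.55/120 = 8.11 A.

I_supply ≈ 8.11 A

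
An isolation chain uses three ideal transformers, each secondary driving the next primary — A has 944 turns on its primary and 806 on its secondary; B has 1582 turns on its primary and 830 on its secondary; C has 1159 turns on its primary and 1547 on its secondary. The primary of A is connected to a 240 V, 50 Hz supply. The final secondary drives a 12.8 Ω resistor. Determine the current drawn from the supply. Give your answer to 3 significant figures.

I_supply ≈ 6.70 A

Secondary of A: V = 240.00 × 806/944 = 204.92 V.
Secondary of B: V = 204.92 × 830/1582 = 107.51 V.
Secondary of C: V = 107.51 × 1547/1159 = 143.50 V.
I_load = 143.50/12.8 = 11.211 A, so P_out = 143.50 × 11.211 = 1608.8 W.
All ideal ⇒ P_in = P_out, so I_supply = 1608.8/240 = 6.70 A.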